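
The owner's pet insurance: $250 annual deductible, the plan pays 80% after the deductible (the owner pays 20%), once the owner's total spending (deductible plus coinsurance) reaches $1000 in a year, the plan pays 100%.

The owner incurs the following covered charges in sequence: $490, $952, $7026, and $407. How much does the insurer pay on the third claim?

Claim 1 — $490: deductible takes $250, $240 remains; 20% of $240 = $48. Cost to owner: $298. OOP to date $298. Plan pays $490 − $298 = $192.
Claim 2 — $952: 20% coinsurance on $952 = $190.40. Cost to owner: $190.40. OOP to date $488.40. Insurer: $952 − $190.40 = $761.60.
Claim 3 — $7026: 20% coinsurance on $7026 = $1405.20. Adding that to $488.40 gives $1893.60, past the $1000 cap; owner pays only $1000 − $488.40 = $511.60. Insurer: $7026 − $511.60 = $6514.40.

$6514.40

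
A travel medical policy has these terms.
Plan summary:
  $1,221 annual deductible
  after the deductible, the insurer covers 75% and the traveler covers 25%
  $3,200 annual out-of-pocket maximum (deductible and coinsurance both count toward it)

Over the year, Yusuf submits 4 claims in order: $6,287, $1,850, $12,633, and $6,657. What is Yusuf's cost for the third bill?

$250

Claim 1 ($6,287): $1,221 finishes the deductible; $5,066 goes to coinsurance; traveler's 25% is $1,266.50. Traveler owes $2,487.50 (running OOP $2,487.50).
Claim 2 ($1,850): 25% coinsurance on $1,850 = $462.50. Traveler pays $462.50; OOP now $2,950.
Claim 3 ($12,633): deductible already satisfied, so traveler's share is 25% × $12,633 = $3,158.25. Adding that to $2,950 gives $6,108.25, past the $3,200 cap; traveler pays only $3,200 − $2,950 = $250.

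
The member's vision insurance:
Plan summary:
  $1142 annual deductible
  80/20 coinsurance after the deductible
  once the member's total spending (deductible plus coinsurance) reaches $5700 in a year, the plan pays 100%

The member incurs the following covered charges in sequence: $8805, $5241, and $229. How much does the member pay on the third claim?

$45.80

Claim 1 — $8805: deductible takes $1142, $7663 remains; coinsurance $7663 × 20% = $1532.60. Cost to member: $2674.60. OOP to date $2674.60.
Claim 2 — $5241: 20% coinsurance on $5241 = $1048.20. Member owes $1048.20 (running OOP $3722.80).
Claim 3 — $229: deductible met; 20% of $229 = $45.80. Member pays $45.80; OOP now $3768.60.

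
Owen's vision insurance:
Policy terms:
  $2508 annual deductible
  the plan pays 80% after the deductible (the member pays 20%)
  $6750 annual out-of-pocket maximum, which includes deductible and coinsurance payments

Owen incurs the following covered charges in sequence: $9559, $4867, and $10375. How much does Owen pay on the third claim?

Bill 1, $9559: deductible takes $2508, $7051 remains; member's 20% is $1410.20. Member pays $3918.20; OOP now $3918.20.
Bill 2, $4867: deductible met; 20% of $4867 = $973.40. Member pays $973.40; OOP now $4891.60.
Bill 3, $10375: deductible met; 20% of $10375 = $2075. Adding that to $4891.60 gives $6966.60, past the $6750 cap; member pays only $6750 − $4891.60 = $1858.40.

$1858.40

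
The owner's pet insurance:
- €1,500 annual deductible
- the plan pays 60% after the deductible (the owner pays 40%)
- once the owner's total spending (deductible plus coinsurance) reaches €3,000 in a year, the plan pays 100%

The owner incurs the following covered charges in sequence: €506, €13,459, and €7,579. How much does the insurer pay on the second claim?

Claim 1 — €506: fully absorbed by the deductible. Owner pays €506; OOP now €506. Insurer: €506 − €506 = €0.
Claim 2 — €13,459: deductible takes €994, €12,465 remains; owner's 40% is €4,986. Together that's €994 + €4,986 = €5,980. Adding that to €506 gives €6,486, past the €3,000 cap; owner pays only €3,000 − €506 = €2,494. Plan pays €13,459 − €2,494 = €10,965.

€10,965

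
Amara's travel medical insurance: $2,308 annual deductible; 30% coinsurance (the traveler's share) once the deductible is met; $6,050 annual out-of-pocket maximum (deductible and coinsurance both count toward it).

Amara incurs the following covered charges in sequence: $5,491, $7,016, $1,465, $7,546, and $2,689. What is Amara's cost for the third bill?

Claim 1 — $5,491: $2,308 to deductible, leaving $3,183; traveler's 30% is $954.90. Traveler owes $3,262.90 (running OOP $3,262.90).
Claim 2 — $7,016: deductible met; 30% of $7,016 = $2,104.80. Traveler owes $2,104.80 (running OOP $5,367.70).
Claim 3 — $1,465: deductible already satisfied, so traveler's share is 30% × $1,465 = $439.50. Cost to traveler: $439.50. OOP to date $5,807.20.

$439.50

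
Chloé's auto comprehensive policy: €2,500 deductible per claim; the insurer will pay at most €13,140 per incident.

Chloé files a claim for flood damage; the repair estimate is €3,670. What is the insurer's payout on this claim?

Subtract the deductible: €3,670 − €2,500 = €1,170.
€1,170 is within the €13,140 limit, so the insurer pays €1,170.

€1,170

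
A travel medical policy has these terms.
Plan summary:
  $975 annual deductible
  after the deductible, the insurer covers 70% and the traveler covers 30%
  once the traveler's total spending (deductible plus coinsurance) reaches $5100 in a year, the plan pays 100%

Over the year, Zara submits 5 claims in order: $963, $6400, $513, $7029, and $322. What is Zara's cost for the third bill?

#1 ($963): entire amount goes to the deductible. Traveler pays $963; OOP now $963.
#2 ($6400): deductible takes $12, $6388 remains; coinsurance $6388 × 30% = $1916.40. Traveler pays $1928.40; OOP now $2891.40.
#3 ($513): deductible met; 30% of $513 = $153.90. Traveler pays $153.90; OOP now $3045.30.

$153.90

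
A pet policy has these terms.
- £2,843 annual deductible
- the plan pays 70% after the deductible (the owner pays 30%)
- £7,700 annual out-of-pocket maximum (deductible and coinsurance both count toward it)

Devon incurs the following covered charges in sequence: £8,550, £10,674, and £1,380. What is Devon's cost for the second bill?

£3,144.90

#1 (£8,550): £2,843 finishes the deductible; £5,707 goes to coinsurance; owner's 30% is £1,712.10. Owner pays £4,555.10; OOP now £4,555.10.
#2 (£10,674): 30% coinsurance on £10,674 = £3,202.20. Adding that to £4,555.10 gives £7,757.30, past the £7,700 cap; owner pays only £7,700 − £4,555.10 = £3,144.90.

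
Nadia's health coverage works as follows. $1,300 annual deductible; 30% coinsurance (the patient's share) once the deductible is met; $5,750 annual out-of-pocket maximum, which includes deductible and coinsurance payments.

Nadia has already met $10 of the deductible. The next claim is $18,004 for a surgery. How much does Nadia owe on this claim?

Deductible still to meet: $1,300 − $10 = $1,290.
After the $1,290 deductible portion, $18,004 − $1,290 = $16,714 is subject to coinsurance.
Coinsurance: $16,714 × 30% = $5,014.20.
Patient responsibility before any cap: $1,290 + $5,014.20 = $6,304.20.
Adding $6,304.20 to the $10 already spent would give $6,314.20, which exceeds the $5,750 cap; the patient pays just $5,750 − $10 = $5,740.

$5,740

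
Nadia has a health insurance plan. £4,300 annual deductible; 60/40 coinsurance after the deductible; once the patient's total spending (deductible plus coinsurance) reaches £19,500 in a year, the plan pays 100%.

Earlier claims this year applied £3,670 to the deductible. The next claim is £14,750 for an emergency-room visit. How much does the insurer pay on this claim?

Remaining deductible: £4,300 − £3,670 = £630.
That leaves £14,750 − £630 = £14,120 for coinsurance.
Coinsurance: £14,120 × 40% = £5,648.
Patient responsibility before any cap: £630 + £5,648 = £6,278.
Total out-of-pocket so far would be £3,670 + £6,278 = £9,948, below the £19,500 cap — no reduction.
Insurer pays the balance: £14,750 − £6,278 = £8,472.

£8,472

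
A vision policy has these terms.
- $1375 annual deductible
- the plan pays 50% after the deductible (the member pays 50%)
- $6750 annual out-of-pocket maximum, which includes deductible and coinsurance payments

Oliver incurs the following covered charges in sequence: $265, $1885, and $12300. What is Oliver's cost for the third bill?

Claim 1 ($265): entire amount goes to the deductible. Cost to member: $265. OOP to date $265.
Claim 2 ($1885): $1110 finishes the deductible; $775 goes to coinsurance; member's 50% is $387.50. Member owes $1497.50 (running OOP $1762.50).
Claim 3 ($12300): deductible already satisfied, so member's share is 50% × $12300 = $6150. OOP would hit $7912.50 > $6750, so the cap limits the member to $6750 − $1762.50 = $4987.50.

$4987.50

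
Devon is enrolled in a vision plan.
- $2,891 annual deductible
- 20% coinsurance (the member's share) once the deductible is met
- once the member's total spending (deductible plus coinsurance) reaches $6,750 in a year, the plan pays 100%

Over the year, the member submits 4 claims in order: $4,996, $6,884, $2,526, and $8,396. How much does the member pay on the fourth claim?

Bill 1, $4,996: $2,891 to deductible, leaving $2,105; coinsurance $2,105 × 20% = $421. Member pays $3,312; OOP now $3,312.
Bill 2, $6,884: 20% coinsurance on $6,884 = $1,376.80. Cost to member: $1,376.80. OOP to date $4,688.80.
Bill 3, $2,526: deductible met; 20% of $2,526 = $505.20. Member pays $505.20; OOP now $5,194.
Bill 4, $8,396: deductible already satisfied, so member's share is 20% × $8,396 = $1,679.20. That would push OOP to $6,873.20, over the $6,750 cap, so member pays $6,750 − $5,194 = $1,556.

$1,556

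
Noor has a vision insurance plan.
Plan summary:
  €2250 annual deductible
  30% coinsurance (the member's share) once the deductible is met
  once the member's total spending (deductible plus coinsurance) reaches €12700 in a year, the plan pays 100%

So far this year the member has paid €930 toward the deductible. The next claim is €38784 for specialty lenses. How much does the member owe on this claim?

€11770

Remaining deductible: €2250 − €930 = €1320.
That leaves €38784 − €1320 = €37464 for coinsurance.
30% of €37464 = €11239.20 falls to the member.
So the member owes €1320 + €11239.20 = €12559.20 before any cap.
Year-to-date out-of-pocket would reach €930 + €12559.20 = €13489.20, above the €12700 maximum, so the member pays only €12700 − €930 = €11770.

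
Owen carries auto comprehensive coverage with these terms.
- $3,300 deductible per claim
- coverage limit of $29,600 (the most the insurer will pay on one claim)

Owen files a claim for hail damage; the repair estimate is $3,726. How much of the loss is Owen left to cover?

After the deductible, $3,726 − $3,300 = $426 remains.
That's under the $29,600 cap, so the insurer reimburses the full $426.
The policyholder bears the rest of the original loss: $3,726 − $426 = $3,300.

$3,300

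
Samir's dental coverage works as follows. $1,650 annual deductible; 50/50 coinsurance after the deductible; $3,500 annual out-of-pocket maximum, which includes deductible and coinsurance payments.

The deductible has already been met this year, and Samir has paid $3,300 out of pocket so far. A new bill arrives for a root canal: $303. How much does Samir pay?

$151.50

With the deductible met, the entire $303 is subject to coinsurance.
Coinsurance: $303 × 50% = $151.50.
Cumulative spending $3,300 + $151.50 = $3,451.50 stays under the $3,500 maximum.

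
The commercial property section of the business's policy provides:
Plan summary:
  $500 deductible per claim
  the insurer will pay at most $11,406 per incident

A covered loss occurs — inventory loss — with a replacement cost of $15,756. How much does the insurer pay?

After the deductible, $15,756 − $500 = $15,256 remains.
Since $15,256 > $11,406, the payout is capped at $11,406.

$11,406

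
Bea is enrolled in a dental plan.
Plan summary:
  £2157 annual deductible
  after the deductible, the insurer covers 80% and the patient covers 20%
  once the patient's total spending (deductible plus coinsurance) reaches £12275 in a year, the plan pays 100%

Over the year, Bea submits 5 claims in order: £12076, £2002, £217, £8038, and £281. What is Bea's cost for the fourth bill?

£1607.60

Claim 1 — £12076: £2157 to deductible, leaving £9919; patient's 20% is £1983.80. Patient owes £4140.80 (running OOP £4140.80).
Claim 2 — £2002: deductible met; 20% of £2002 = £400.40. Patient owes £400.40 (running OOP £4541.20).
Claim 3 — £217: deductible already satisfied, so patient's share is 20% × £217 = £43.40. Patient owes £43.40 (running OOP £4584.60).
Claim 4 — £8038: deductible met; 20% of £8038 = £1607.60. Patient pays £1607.60; OOP now £6192.20.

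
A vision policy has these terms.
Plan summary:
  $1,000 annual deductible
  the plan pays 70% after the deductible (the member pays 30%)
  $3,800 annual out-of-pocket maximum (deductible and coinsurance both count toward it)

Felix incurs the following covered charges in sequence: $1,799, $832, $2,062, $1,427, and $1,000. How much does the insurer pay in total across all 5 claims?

$4,284

Claim 1 ($1,799): $1,000 finishes the deductible; $799 goes to coinsurance; 30% of $799 = $239.70. Cost to member: $1,239.70. OOP to date $1,239.70. Plan pays $1,799 − $1,239.70 = $559.30.
Claim 2 ($832): 30% coinsurance on $832 = $249.60. Member pays $249.60; OOP now $1,489.30. Plan pays $832 − $249.60 = $582.40.
Claim 3 ($2,062): 30% coinsurance on $2,062 = $618.60. Member pays $618.60; OOP now $2,107.90. Plan pays $2,062 − $618.60 = $1,443.40.
Claim 4 ($1,427): deductible already satisfied, so member's share is 30% × $1,427 = $428.10. Member owes $428.10 (running OOP $2,536). Insurer: $1,427 − $428.10 = $998.90.
Claim 5 ($1,000): 30% coinsurance on $1,000 = $300. Member owes $300 (running OOP $2,836). Plan pays $1,000 − $300 = $700.
Insurer total: $559.30 + $582.40 + $1,443.40 + $998.90 + $700 = $4,284.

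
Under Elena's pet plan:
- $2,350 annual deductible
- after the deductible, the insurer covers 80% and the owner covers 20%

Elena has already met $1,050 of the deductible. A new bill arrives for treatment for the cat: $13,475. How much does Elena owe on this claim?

$3,735

Deductible still to meet: $2,350 − $1,050 = $1,300.
The remaining $12,175 (= $13,475 − $1,300) moves to coinsurance.
20% of $12,175 = $2,435 falls to the owner.
Owner responsibility: $1,300 + $2,435 = $3,735.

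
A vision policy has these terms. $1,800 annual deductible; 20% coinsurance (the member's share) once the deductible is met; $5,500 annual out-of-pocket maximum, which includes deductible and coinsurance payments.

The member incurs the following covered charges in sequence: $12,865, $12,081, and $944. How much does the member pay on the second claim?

$1,487

#1 ($12,865): $1,800 to deductible, leaving $11,065; coinsurance $11,065 × 20% = $2,213. Cost to member: $4,013. OOP to date $4,013.
#2 ($12,081): 20% coinsurance on $12,081 = $2,416.20. OOP would hit $6,429.20 > $5,500, so the cap limits the member to $5,500 − $4,013 = $1,487.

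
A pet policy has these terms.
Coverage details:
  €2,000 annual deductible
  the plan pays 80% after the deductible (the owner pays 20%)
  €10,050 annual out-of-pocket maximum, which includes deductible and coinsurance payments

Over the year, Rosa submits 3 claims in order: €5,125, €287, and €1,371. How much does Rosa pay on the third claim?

Claim 1 (€5,125): €2,000 to deductible, leaving €3,125; 20% of €3,125 = €625. Owner owes €2,625 (running OOP €2,625).
Claim 2 (€287): deductible already satisfied, so owner's share is 20% × €287 = €57.40. Owner pays €57.40; OOP now €2,682.40.
Claim 3 (€1,371): deductible met; 20% of €1,371 = €274.20. Owner pays €274.20; OOP now €2,956.60.

€274.20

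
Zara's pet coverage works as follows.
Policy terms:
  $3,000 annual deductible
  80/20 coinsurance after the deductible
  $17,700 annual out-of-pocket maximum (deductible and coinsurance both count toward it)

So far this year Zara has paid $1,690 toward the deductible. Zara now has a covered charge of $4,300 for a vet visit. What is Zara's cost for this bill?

$1,908

$1,690 of the $3,000 deductible is already met, leaving $1,310.
The remaining $2,990 (= $4,300 − $1,310) moves to coinsurance.
20% of $2,990 = $598 falls to the owner.
So the owner owes $1,310 + $598 = $1,908 before any cap.
Cumulative spending $1,690 + $1,908 = $3,598 stays under the $17,700 maximum.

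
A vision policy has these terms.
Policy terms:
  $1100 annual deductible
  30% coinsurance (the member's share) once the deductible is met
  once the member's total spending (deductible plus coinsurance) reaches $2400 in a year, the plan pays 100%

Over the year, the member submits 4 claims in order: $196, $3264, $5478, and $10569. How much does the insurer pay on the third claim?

$4886

Claim 1 ($196): fully absorbed by the deductible. Cost to member: $196. OOP to date $196. Plan pays $196 − $196 = $0.
Claim 2 ($3264): $904 finishes the deductible; $2360 goes to coinsurance; 30% of $2360 = $708. Member pays $1612; OOP now $1808. Insurer: $3264 − $1612 = $1652.
Claim 3 ($5478): deductible already satisfied, so member's share is 30% × $5478 = $1643.40. Adding that to $1808 gives $3451.40, past the $2400 cap; member pays only $2400 − $1808 = $592. Insurer: $5478 − $592 = $4886.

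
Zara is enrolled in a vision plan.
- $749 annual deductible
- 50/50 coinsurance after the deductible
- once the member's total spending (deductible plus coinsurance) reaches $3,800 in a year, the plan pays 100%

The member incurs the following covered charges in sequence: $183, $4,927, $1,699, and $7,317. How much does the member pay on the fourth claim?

Claim 1 ($183): fully absorbed by the deductible. Member owes $183 (running OOP $183).
Claim 2 ($4,927): $566 finishes the deductible; $4,361 goes to coinsurance; member's 50% is $2,180.50. Cost to member: $2,746.50. OOP to date $2,929.50.
Claim 3 ($1,699): deductible met; 50% of $1,699 = $849.50. Cost to member: $849.50. OOP to date $3,779.
Claim 4 ($7,317): deductible met; 50% of $7,317 = $3,658.50. OOP would hit $7,437.50 > $3,800, so the cap limits the member to $3,800 − $3,779 = $21.

$21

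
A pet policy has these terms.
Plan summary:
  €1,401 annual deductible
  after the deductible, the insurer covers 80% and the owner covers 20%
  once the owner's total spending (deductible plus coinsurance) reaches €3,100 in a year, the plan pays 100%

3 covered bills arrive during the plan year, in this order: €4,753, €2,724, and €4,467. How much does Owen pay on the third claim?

Claim 1 (€4,753): €1,401 finishes the deductible; €3,352 goes to coinsurance; 20% of €3,352 = €670.40. Owner pays €2,071.40; OOP now €2,071.40.
Claim 2 (€2,724): deductible met; 20% of €2,724 = €544.80. Owner pays €544.80; OOP now €2,616.20.
Claim 3 (€4,467): 20% coinsurance on €4,467 = €893.40. That would push OOP to €3,509.60, over the €3,100 cap, so owner pays €3,100 − €2,616.20 = €483.80.

€483.80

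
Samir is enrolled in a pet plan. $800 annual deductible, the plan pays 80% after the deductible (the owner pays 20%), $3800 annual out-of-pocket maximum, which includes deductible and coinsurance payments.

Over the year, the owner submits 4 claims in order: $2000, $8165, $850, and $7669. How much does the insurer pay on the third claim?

$680

Claim 1 — $2000: deductible takes $800, $1200 remains; coinsurance $1200 × 20% = $240. Owner owes $1040 (running OOP $1040). Plan pays $2000 − $1040 = $960.
Claim 2 — $8165: 20% coinsurance on $8165 = $1633. Owner owes $1633 (running OOP $2673). Insurer: $8165 − $1633 = $6532.
Claim 3 — $850: 20% coinsurance on $850 = $170. Owner owes $170 (running OOP $2843). Plan pays $850 − $170 = $680.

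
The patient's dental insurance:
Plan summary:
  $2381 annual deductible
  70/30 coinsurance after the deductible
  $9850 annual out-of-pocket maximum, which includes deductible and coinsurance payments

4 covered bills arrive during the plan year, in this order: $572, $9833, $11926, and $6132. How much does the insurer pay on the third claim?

Bill 1, $572: all of it applies to the deductible. Patient owes $572 (running OOP $572). Insurer: $572 − $572 = $0.
Bill 2, $9833: deductible takes $1809, $8024 remains; coinsurance $8024 × 30% = $2407.20. Patient owes $4216.20 (running OOP $4788.20). Insurer: $9833 − $4216.20 = $5616.80.
Bill 3, $11926: deductible already satisfied, so patient's share is 30% × $11926 = $3577.80. Patient owes $3577.80 (running OOP $8366). Plan pays $11926 − $3577.80 = $8348.20.

$8348.20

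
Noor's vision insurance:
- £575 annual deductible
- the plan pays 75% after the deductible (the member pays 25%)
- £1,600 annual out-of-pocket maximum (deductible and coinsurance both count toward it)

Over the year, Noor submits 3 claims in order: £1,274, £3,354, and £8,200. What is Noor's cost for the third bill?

£11.75

Bill 1, £1,274: £575 finishes the deductible; £699 goes to coinsurance; 25% of £699 = £174.75. Member owes £749.75 (running OOP £749.75).
Bill 2, £3,354: 25% coinsurance on £3,354 = £838.50. Member owes £838.50 (running OOP £1,588.25).
Bill 3, £8,200: deductible already satisfied, so member's share is 25% × £8,200 = £2,050. Adding that to £1,588.25 gives £3,638.25, past the £1,600 cap; member pays only £1,600 − £1,588.25 = £11.75.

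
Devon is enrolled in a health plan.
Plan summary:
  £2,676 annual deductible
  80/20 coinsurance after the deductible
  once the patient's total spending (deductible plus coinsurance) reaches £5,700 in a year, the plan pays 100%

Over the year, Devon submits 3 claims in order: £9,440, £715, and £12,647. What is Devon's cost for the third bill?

Bill 1, £9,440: deductible takes £2,676, £6,764 remains; coinsurance £6,764 × 20% = £1,352.80. Patient pays £4,028.80; OOP now £4,028.80.
Bill 2, £715: deductible already satisfied, so patient's share is 20% × £715 = £143. Cost to patient: £143. OOP to date £4,171.80.
Bill 3, £12,647: 20% coinsurance on £12,647 = £2,529.40. Adding that to £4,171.80 gives £6,701.20, past the £5,700 cap; patient pays only £5,700 − £4,171.80 = £1,528.20.

£1,528.20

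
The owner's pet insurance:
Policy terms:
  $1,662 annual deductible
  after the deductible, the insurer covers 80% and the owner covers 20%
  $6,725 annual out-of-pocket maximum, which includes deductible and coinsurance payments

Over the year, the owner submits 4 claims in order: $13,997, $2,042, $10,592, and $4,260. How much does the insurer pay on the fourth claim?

Claim 1 — $13,997: $1,662 finishes the deductible; $12,335 goes to coinsurance; owner's 20% is $2,467. Cost to owner: $4,129. OOP to date $4,129. Plan pays $13,997 − $4,129 = $9,868.
Claim 2 — $2,042: 20% coinsurance on $2,042 = $408.40. Owner owes $408.40 (running OOP $4,537.40). Insurer: $2,042 − $408.40 = $1,633.60.
Claim 3 — $10,592: deductible already satisfied, so owner's share is 20% × $10,592 = $2,118.40. Cost to owner: $2,118.40. OOP to date $6,655.80. Plan pays $10,592 − $2,118.40 = $8,473.60.
Claim 4 — $4,260: deductible met; 20% of $4,260 = $852. OOP would hit $7,507.80 > $6,725, so the cap limits the owner to $6,725 − $6,655.80 = $69.20. Plan pays $4,260 − $69.20 = $4,190.80.

$4,190.80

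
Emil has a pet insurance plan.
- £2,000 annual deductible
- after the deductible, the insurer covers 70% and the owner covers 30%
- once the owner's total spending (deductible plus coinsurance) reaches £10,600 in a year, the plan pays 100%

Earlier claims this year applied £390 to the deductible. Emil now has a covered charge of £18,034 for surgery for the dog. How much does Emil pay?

Deductible still to meet: £2,000 − £390 = £1,610.
After the £1,610 deductible portion, £18,034 − £1,610 = £16,424 is subject to coinsurance.
30% of £16,424 = £4,927.20 falls to the owner.
Owner responsibility before any cap: £1,610 + £4,927.20 = £6,537.20.
Cumulative spending £390 + £6,537.20 = £6,927.20 stays under the £10,600 maximum.

£6,537.20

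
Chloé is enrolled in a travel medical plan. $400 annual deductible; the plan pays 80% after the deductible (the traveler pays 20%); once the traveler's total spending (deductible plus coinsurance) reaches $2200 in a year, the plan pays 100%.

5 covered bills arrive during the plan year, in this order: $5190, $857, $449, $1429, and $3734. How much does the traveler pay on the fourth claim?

$285.80

Bill 1, $5190: $400 finishes the deductible; $4790 goes to coinsurance; 20% of $4790 = $958. Traveler pays $1358; OOP now $1358.
Bill 2, $857: 20% coinsurance on $857 = $171.40. Traveler owes $171.40 (running OOP $1529.40).
Bill 3, $449: deductible met; 20% of $449 = $89.80. Traveler pays $89.80; OOP now $1619.20.
Bill 4, $1429: deductible already satisfied, so traveler's share is 20% × $1429 = $285.80. Traveler pays $285.80; OOP now $1905.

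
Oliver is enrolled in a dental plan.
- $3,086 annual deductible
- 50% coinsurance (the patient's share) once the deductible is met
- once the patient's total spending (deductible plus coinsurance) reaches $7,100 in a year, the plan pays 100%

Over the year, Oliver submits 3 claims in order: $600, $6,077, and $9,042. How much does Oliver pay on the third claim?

Claim 1 ($600): all of it applies to the deductible. Cost to patient: $600. OOP to date $600.
Claim 2 ($6,077): $2,486 to deductible, leaving $3,591; patient's 50% is $1,795.50. Patient pays $4,281.50; OOP now $4,881.50.
Claim 3 ($9,042): 50% coinsurance on $9,042 = $4,521. OOP would hit $9,402.50 > $7,100, so the cap limits the patient to $7,100 − $4,881.50 = $2,218.50.

$2,218.50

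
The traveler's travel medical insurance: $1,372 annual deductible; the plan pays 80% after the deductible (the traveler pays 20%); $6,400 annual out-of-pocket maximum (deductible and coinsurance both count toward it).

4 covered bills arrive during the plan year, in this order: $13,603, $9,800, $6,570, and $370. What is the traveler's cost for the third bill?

$621.80

Bill 1, $13,603: deductible takes $1,372, $12,231 remains; coinsurance $12,231 × 20% = $2,446.20. Cost to traveler: $3,818.20. OOP to date $3,818.20.
Bill 2, $9,800: 20% coinsurance on $9,800 = $1,960. Cost to traveler: $1,960. OOP to date $5,778.20.
Bill 3, $6,570: deductible met; 20% of $6,570 = $1,314. OOP would hit $7,092.20 > $6,400, so the cap limits the traveler to $6,400 − $5,778.20 = $621.80.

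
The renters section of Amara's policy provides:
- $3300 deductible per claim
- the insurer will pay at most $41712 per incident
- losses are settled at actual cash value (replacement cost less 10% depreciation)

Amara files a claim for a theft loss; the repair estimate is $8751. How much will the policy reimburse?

$4575.90

Depreciate 10%: the covered value is $8751 × 0.9 = $7875.90.
Subtract the deductible: $7875.90 − $3300 = $4575.90.
$4575.90 is within the $41712 limit, so the insurer pays $4575.90.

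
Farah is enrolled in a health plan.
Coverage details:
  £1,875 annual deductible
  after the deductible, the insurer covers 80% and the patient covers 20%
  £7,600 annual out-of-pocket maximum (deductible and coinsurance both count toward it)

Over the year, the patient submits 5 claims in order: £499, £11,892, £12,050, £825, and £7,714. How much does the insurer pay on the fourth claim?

Claim 1 — £499: all of it applies to the deductible. Patient owes £499 (running OOP £499). Insurer: £499 − £499 = £0.
Claim 2 — £11,892: £1,376 to deductible, leaving £10,516; coinsurance £10,516 × 20% = £2,103.20. Patient pays £3,479.20; OOP now £3,978.20. Insurer: £11,892 − £3,479.20 = £8,412.80.
Claim 3 — £12,050: deductible met; 20% of £12,050 = £2,410. Patient pays £2,410; OOP now £6,388.20. Insurer: £12,050 − £2,410 = £9,640.
Claim 4 — £825: 20% coinsurance on £825 = £165. Patient owes £165 (running OOP £6,553.20). Insurer: £825 − £165 = £660.

£660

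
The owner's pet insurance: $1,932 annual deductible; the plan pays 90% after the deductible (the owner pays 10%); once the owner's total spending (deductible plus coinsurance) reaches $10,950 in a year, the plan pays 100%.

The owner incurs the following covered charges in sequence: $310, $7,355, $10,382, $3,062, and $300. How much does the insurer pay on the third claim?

$9,343.80

Claim 1 ($310): all of it applies to the deductible. Owner pays $310; OOP now $310. Insurer: $310 − $310 = $0.
Claim 2 ($7,355): $1,622 to deductible, leaving $5,733; owner's 10% is $573.30. Cost to owner: $2,195.30. OOP to date $2,505.30. Plan pays $7,355 − $2,195.30 = $5,159.70.
Claim 3 ($10,382): deductible met; 10% of $10,382 = $1,038.20. Owner owes $1,038.20 (running OOP $3,543.50). Insurer: $10,382 − $1,038.20 = $9,343.80.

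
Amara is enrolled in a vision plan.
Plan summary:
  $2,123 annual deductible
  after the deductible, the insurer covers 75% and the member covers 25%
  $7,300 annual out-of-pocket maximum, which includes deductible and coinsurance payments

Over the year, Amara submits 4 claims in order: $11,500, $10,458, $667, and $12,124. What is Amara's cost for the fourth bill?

$51.50

Claim 1 ($11,500): deductible takes $2,123, $9,377 remains; 25% of $9,377 = $2,344.25. Member owes $4,467.25 (running OOP $4,467.25).
Claim 2 ($10,458): deductible met; 25% of $10,458 = $2,614.50. Member pays $2,614.50; OOP now $7,081.75.
Claim 3 ($667): deductible met; 25% of $667 = $166.75. Member pays $166.75; OOP now $7,248.50.
Claim 4 ($12,124): 25% coinsurance on $12,124 = $3,031. Adding that to $7,248.50 gives $10,279.50, past the $7,300 cap; member pays only $7,300 − $7,248.50 = $51.50.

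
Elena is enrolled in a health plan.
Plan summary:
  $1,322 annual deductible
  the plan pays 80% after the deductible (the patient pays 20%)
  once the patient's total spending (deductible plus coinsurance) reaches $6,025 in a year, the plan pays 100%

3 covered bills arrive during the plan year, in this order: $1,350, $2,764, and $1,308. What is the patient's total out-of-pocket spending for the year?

$2,142

Claim 1 ($1,350): $1,322 to deductible, leaving $28; patient's 20% is $5.60. Patient owes $1,327.60 (running OOP $1,327.60).
Claim 2 ($2,764): deductible already satisfied, so patient's share is 20% × $2,764 = $552.80. Patient owes $552.80 (running OOP $1,880.40).
Claim 3 ($1,308): deductible met; 20% of $1,308 = $261.60. Cost to patient: $261.60. OOP to date $2,142.
Summing the patient's payments: $1,327.60 + $552.80 + $261.60 = $2,142.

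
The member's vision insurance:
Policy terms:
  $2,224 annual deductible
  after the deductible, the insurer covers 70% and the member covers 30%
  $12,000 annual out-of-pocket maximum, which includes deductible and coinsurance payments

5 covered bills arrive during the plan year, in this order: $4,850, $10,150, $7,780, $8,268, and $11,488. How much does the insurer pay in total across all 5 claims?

$30,536

Claim 1 — $4,850: $2,224 finishes the deductible; $2,626 goes to coinsurance; coinsurance $2,626 × 30% = $787.80. Member pays $3,011.80; OOP now $3,011.80. Insurer: $4,850 − $3,011.80 = $1,838.20.
Claim 2 — $10,150: deductible met; 30% of $10,150 = $3,045. Member pays $3,045; OOP now $6,056.80. Plan pays $10,150 − $3,045 = $7,105.
Claim 3 — $7,780: 30% coinsurance on $7,780 = $2,334. Member owes $2,334 (running OOP $8,390.80). Plan pays $7,780 − $2,334 = $5,446.
Claim 4 — $8,268: deductible already satisfied, so member's share is 30% × $8,268 = $2,480.40. Member pays $2,480.40; OOP now $10,871.20. Insurer: $8,268 − $2,480.40 = $5,787.60.
Claim 5 — $11,488: 30% coinsurance on $11,488 = $3,446.40. Adding that to $10,871.20 gives $14,317.60, past the $12,000 cap; member pays only $12,000 − $10,871.20 = $1,128.80. Plan pays $11,488 − $1,128.80 = $10,359.20.
Insurer total = bills − member's total = $42,536 − $12,000 = $30,536.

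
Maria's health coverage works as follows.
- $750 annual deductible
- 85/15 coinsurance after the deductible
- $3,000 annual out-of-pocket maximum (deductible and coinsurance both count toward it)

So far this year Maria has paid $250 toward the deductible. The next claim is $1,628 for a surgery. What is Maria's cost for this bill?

$669.20

Deductible still to meet: $750 − $250 = $500.
The remaining $1,128 (= $1,628 − $500) moves to coinsurance.
Patient's 15% share of $1,128 is $169.20.
So the patient owes $500 + $169.20 = $669.20 before any cap.
Total out-of-pocket so far would be $250 + $669.20 = $919.20, below the $3,000 cap — no reduction.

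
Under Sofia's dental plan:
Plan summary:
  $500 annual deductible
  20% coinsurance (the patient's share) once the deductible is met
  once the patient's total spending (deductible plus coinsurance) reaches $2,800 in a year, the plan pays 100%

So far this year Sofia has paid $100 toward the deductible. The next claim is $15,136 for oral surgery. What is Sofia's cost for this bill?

Deductible still to meet: $500 − $100 = $400.
That leaves $15,136 − $400 = $14,736 for coinsurance.
Patient's 20% share of $14,736 is $2,947.20.
That puts the patient's cost at $400 + $2,947.20 = $3,347.20 before any cap.
Year-to-date out-of-pocket would reach $100 + $3,347.20 = $3,447.20, above the $2,800 maximum, so the patient pays only $2,800 − $100 = $2,700.

$2,700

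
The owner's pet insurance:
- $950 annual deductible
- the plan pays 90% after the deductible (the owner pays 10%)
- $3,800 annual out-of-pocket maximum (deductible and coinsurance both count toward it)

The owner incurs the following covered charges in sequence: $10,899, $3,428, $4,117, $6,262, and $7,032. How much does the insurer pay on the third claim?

Claim 1 — $10,899: $950 finishes the deductible; $9,949 goes to coinsurance; owner's 10% is $994.90. Owner pays $1,944.90; OOP now $1,944.90. Insurer: $10,899 − $1,944.90 = $8,954.10.
Claim 2 — $3,428: deductible already satisfied, so owner's share is 10% × $3,428 = $342.80. Cost to owner: $342.80. OOP to date $2,287.70. Insurer: $3,428 − $342.80 = $3,085.20.
Claim 3 — $4,117: deductible met; 10% of $4,117 = $411.70. Cost to owner: $411.70. OOP to date $2,699.40. Plan pays $4,117 − $411.70 = $3,705.30.

$3,705.30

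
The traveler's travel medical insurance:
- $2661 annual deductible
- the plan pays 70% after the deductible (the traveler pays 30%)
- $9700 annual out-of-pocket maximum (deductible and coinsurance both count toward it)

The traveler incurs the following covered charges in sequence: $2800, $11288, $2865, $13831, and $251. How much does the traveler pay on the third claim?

$859.50

Claim 1 ($2800): $2661 finishes the deductible; $139 goes to coinsurance; traveler's 30% is $41.70. Traveler pays $2702.70; OOP now $2702.70.
Claim 2 ($11288): 30% coinsurance on $11288 = $3386.40. Cost to traveler: $3386.40. OOP to date $6089.10.
Claim 3 ($2865): deductible met; 30% of $2865 = $859.50. Traveler owes $859.50 (running OOP $6948.60).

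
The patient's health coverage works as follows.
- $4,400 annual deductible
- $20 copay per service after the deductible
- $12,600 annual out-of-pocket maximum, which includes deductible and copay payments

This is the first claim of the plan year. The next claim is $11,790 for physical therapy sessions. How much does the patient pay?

$4,420

The full $4,400 deductible is still open; $4,400 of this bill applies to it.
The remaining $7,390 (= $11,790 − $4,400) moves to the copay.
Copay on this service: $20.
That puts the patient's cost at $4,400 + $20 = $4,420 before any cap.
Year-to-date out-of-pocket becomes $0 + $4,420 = $4,420, still under the $12,600 maximum, so no cap applies.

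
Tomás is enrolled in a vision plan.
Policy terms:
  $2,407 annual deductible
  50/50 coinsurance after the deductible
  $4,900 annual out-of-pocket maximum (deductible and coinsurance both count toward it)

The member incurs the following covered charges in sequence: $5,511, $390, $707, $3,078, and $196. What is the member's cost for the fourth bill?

Bill 1, $5,511: $2,407 to deductible, leaving $3,104; member's 50% is $1,552. Member owes $3,959 (running OOP $3,959).
Bill 2, $390: deductible met; 50% of $390 = $195. Member owes $195 (running OOP $4,154).
Bill 3, $707: 50% coinsurance on $707 = $353.50. Member owes $353.50 (running OOP $4,507.50).
Bill 4, $3,078: deductible already satisfied, so member's share is 50% × $3,078 = $1,539. OOP would hit $6,046.50 > $4,900, so the cap limits the member to $4,900 − $4,507.50 = $392.50.

$392.50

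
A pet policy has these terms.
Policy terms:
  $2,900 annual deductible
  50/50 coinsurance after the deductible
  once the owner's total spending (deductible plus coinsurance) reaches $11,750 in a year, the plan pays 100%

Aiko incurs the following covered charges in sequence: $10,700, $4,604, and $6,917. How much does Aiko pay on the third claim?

Claim 1 — $10,700: deductible takes $2,900, $7,800 remains; coinsurance $7,800 × 50% = $3,900. Owner pays $6,800; OOP now $6,800.
Claim 2 — $4,604: 50% coinsurance on $4,604 = $2,302. Owner owes $2,302 (running OOP $9,102).
Claim 3 — $6,917: deductible already satisfied, so owner's share is 50% × $6,917 = $3,458.50. OOP would hit $12,560.50 > $11,750, so the cap limits the owner to $11,750 − $9,102 = $2,648.

$2,648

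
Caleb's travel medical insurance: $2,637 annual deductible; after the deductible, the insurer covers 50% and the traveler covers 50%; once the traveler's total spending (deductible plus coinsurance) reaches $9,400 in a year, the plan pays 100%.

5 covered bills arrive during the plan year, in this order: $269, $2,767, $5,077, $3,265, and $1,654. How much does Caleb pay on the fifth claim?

Claim 1 ($269): entire amount goes to the deductible. Cost to traveler: $269. OOP to date $269.
Claim 2 ($2,767): deductible takes $2,368, $399 remains; traveler's 50% is $199.50. Cost to traveler: $2,567.50. OOP to date $2,836.50.
Claim 3 ($5,077): 50% coinsurance on $5,077 = $2,538.50. Traveler pays $2,538.50; OOP now $5,375.
Claim 4 ($3,265): deductible met; 50% of $3,265 = $1,632.50. Traveler pays $1,632.50; OOP now $7,007.50.
Claim 5 ($1,654): deductible already satisfied, so traveler's share is 50% × $1,654 = $827. Traveler owes $827 (running OOP $7,834.50).

$827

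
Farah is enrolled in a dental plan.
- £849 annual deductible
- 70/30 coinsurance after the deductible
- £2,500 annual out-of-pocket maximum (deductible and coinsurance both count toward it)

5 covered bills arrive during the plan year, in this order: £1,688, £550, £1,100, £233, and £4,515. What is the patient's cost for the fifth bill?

£834.40

Claim 1 (£1,688): £849 finishes the deductible; £839 goes to coinsurance; 30% of £839 = £251.70. Patient pays £1,100.70; OOP now £1,100.70.
Claim 2 (£550): deductible already satisfied, so patient's share is 30% × £550 = £165. Patient owes £165 (running OOP £1,265.70).
Claim 3 (£1,100): deductible met; 30% of £1,100 = £330. Patient pays £330; OOP now £1,595.70.
Claim 4 (£233): deductible already satisfied, so patient's share is 30% × £233 = £69.90. Patient owes £69.90 (running OOP £1,665.60).
Claim 5 (£4,515): deductible already satisfied, so patient's share is 30% × £4,515 = £1,354.50. That would push OOP to £3,020.10, over the £2,500 cap, so patient pays £2,500 − £1,665.60 = £834.40.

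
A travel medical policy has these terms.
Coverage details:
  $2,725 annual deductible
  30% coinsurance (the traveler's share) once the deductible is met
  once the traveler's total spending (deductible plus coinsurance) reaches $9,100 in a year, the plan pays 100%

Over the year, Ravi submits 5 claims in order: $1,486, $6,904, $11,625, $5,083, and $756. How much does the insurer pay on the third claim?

$8,137.50

Claim 1 — $1,486: all of it applies to the deductible. Traveler owes $1,486 (running OOP $1,486). Insurer: $1,486 − $1,486 = $0.
Claim 2 — $6,904: deductible takes $1,239, $5,665 remains; coinsurance $5,665 × 30% = $1,699.50. Cost to traveler: $2,938.50. OOP to date $4,424.50. Insurer: $6,904 − $2,938.50 = $3,965.50.
Claim 3 — $11,625: 30% coinsurance on $11,625 = $3,487.50. Traveler pays $3,487.50; OOP now $7,912. Insurer: $11,625 − $3,487.50 = $8,137.50.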